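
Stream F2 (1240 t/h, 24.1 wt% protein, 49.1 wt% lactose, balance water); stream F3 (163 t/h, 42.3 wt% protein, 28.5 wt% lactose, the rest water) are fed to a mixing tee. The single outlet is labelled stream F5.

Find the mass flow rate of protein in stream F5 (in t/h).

protein out = protein in = 1240×0.241 + 163×0.423 = 367.79 t/h.

367.8 t/h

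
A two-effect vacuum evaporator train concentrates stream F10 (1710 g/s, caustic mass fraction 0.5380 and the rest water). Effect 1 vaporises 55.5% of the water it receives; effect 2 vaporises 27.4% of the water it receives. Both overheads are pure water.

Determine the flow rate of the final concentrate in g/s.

1175 g/s

water in feed = 1710×0.462 = 790.02 g/s.
After stage 1: water left = (1−0.555)×790.02 = 351.56; stream total = 1271.5 g/s.
After stage 2: water left = (1−0.274)×351.56 = 255.23; final concentrate = 1175.2 g/s.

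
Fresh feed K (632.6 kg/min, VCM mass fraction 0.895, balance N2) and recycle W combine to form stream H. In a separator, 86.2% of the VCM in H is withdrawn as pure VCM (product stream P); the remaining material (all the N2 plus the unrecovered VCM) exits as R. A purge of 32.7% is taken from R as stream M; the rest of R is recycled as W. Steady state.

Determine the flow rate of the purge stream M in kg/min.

N2 enters only via K and leaves only via the purge: 632.6×0.105 = 0.327×(N2 in R), and the separator passes all N2, so N2 in H = N2 in R = 203.13 kg/min.
VCM in H: m_A = 632.6×0.895 + (1−0.327)·(1−0.862)·m_A, so m_A = 566.18/0.9071 = 624.14 kg/min.
R = (1−0.862)×624.14 + 203.13 = 289.26 kg/min.
Purge M = 0.327×289.26 = 94.588 kg/min.

94.59 kg/min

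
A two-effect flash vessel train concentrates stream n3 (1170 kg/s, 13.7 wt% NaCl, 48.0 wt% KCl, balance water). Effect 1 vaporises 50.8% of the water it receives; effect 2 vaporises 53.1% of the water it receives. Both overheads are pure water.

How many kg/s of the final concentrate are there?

825.3 kg/s

water in feed = 1170×0.383 = 448.11 kg/s.
After stage 1: water left = (1−0.508)×448.11 = 220.47; stream total = 942.36 kg/s.
After stage 2: water left = (1−0.531)×220.47 = 103.4; final concentrate = 825.29 kg/s.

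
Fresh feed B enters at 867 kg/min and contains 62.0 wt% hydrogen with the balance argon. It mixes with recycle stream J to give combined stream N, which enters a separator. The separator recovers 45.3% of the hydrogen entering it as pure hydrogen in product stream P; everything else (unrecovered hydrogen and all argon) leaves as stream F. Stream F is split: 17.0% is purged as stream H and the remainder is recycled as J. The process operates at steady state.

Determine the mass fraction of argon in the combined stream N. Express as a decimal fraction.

0.663

argon enters only via B and leaves only via the purge: 867×0.380 = 0.170×(argon in F), and the separator passes all argon, so argon in N = argon in F = 1938 kg/min.
hydrogen in N: m_A = 867×0.620 + (1−0.170)·(1−0.453)·m_A, so m_A = 537.54/0.5460 = 984.52 kg/min.
N = 984.52 + 1938 = 2922.5 kg/min.
argon fraction in N = 1938/2922.5 = 0.663.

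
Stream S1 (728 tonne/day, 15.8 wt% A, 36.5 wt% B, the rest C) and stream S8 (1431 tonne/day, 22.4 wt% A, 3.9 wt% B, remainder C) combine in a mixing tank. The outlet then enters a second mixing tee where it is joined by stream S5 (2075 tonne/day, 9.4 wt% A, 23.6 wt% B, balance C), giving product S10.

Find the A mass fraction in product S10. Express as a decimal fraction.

Overall, product flow = 4234 tonne/day.
A in = 728×0.158 + 1431×0.224 + 2075×0.094 = 630.62 tonne/day.
A fraction in S10 = 0.149.

0.149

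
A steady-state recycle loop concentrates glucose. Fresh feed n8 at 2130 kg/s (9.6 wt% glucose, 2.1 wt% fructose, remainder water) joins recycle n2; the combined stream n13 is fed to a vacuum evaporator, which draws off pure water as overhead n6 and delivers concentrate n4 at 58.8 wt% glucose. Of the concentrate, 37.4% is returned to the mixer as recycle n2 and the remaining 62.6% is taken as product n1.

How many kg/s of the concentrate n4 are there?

Overall glucose balance (none leaves overhead): glucose in fresh feed = glucose in product, i.e. 2130×0.096 = (1−0.374)·n4·0.588.
n4 = 204.48/(0.588×0.626) = 555.52 kg/s.

555.5 kg/s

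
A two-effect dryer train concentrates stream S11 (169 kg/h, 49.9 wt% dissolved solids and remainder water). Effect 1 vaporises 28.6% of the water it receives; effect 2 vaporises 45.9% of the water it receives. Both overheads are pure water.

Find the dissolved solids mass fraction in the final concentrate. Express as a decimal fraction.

0.721

water in feed = 169×0.501 = 84.669 kg/h.
After stage 1: water left = (1−0.286)×84.669 = 60.454; stream total = 144.78 kg/h.
After stage 2: water left = (1−0.459)×60.454 = 32.705; final concentrate = 117.04 kg/h.
dissolved solids fraction = 84.331/117.04 = 0.721.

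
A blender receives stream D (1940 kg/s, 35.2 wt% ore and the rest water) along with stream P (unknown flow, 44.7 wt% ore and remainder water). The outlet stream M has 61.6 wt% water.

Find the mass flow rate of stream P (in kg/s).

Let P be the unknown flow. Total out = 1940 + P.
water balance: 1257.1 + 0.553·P = 0.616·(1940 + P)
(0.553 − 0.616)·P = 0.616×1940 − 1257.1 = -62.08
P = -62.08 / -0.063 = 985.4 kg/s

985.4 kg/s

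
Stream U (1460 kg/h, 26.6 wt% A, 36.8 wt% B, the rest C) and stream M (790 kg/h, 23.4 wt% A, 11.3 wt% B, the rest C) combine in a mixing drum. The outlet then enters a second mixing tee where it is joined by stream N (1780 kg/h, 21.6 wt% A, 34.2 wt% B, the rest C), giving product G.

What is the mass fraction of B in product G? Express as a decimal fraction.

0.307

Overall, product flow = 4030 kg/h.
B in = 1460×0.368 + 790×0.113 + 1780×0.342 = 1235.3 kg/h.
B fraction in G = 0.307.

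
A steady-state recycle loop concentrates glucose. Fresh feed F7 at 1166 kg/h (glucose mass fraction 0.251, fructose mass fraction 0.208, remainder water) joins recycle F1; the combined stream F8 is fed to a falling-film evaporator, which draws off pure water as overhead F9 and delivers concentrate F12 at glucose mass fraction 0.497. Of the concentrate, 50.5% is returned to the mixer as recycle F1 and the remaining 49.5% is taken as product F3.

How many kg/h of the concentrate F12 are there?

1190 kg/h

Overall glucose balance (none leaves overhead): glucose in fresh feed = glucose in product, i.e. 1166×0.251 = (1−0.505)·F12·0.497.
F12 = 292.67/(0.497×0.495) = 1189.6 kg/h.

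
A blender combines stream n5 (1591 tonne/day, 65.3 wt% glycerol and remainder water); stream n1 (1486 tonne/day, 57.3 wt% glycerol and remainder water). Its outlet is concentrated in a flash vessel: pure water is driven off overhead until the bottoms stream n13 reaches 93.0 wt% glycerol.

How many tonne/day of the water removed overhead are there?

1044 tonne/day

glycerol entering = 1591×0.653 + 1486×0.573 = 1890.4 tonne/day.
All glycerol reports to n13, so n13 = 1890.4/0.930 = 2032.7 tonne/day.
Total feed = 3077 tonne/day; overhead = 3077 − 2032.7 = 1044.3 tonne/day.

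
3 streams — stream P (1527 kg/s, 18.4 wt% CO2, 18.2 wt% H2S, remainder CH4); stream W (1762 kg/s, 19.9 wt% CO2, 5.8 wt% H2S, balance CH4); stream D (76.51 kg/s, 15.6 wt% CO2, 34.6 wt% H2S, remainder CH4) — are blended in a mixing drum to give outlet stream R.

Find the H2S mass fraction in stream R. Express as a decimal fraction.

0.121

Total flow out = 1527 + 1762 + 76.51 = 3365.5 kg/s.
H2S in = 1527×0.182 + 1762×0.058 + 76.51×0.346 = 406.58 kg/s.
H2S mass fraction in R = 406.58/3365.5 = 0.121.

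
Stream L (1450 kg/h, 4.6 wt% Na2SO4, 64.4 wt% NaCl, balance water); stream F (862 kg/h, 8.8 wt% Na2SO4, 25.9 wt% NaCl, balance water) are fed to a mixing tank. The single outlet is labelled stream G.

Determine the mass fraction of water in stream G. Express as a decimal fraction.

0.4379

Total flow out = 1450 + 862 = 2312 kg/h.
water in = 1450×0.310 + 862×0.653 = 1012.4 kg/h.
water mass fraction in G = 1012.4/2312 = 0.4379.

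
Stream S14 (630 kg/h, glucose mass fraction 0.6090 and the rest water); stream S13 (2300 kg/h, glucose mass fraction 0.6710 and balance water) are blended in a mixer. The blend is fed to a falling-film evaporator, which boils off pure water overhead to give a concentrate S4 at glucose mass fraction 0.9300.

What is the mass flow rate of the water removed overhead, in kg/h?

858 kg/h

glucose entering = 630×0.609 + 2300×0.671 = 1927 kg/h.
All glucose reports to S4, so S4 = 1927/0.930 = 2072 kg/h.
Total feed = 2930 kg/h; overhead = 2930 − 2072 = 857.99 kg/h.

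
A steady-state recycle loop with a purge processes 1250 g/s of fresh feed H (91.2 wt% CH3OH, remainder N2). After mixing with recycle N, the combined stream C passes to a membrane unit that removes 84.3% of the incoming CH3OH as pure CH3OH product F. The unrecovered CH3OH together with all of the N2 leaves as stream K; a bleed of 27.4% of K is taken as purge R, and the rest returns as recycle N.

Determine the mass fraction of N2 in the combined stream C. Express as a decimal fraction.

N2 enters only via H and leaves only via the purge: 1250×0.088 = 0.274×(N2 in K), and the membrane unit passes all N2, so N2 in C = N2 in K = 401.46 g/s.
CH3OH in C: m_A = 1250×0.912 + (1−0.274)·(1−0.843)·m_A, so m_A = 1140/0.8860 = 1286.7 g/s.
C = 1286.7 + 401.46 = 1688.1 g/s.
N2 fraction in C = 401.46/1688.1 = 0.238.

0.238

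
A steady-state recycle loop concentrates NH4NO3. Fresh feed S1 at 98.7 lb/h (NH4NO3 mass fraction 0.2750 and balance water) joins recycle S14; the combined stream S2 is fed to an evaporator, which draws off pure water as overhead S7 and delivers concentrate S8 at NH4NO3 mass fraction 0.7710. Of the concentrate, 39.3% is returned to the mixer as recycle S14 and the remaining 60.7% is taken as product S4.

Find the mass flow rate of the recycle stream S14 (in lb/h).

22.79 lb/h

Overall NH4NO3 balance (none leaves overhead): NH4NO3 in fresh feed = NH4NO3 in product, i.e. 98.7×0.275 = (1−0.393)·S8·0.771.
S8 = 27.143/(0.771×0.607) = 57.997 lb/h.
Recycle S14 = 0.393×57.997 = 22.793 lb/h.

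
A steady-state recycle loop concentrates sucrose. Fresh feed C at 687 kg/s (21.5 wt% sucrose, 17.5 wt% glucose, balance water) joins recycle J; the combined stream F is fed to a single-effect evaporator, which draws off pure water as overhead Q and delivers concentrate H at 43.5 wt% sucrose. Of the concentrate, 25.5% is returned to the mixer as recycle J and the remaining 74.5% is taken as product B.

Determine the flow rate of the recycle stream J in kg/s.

116.2 kg/s

Overall sucrose balance (none leaves overhead): sucrose in fresh feed = sucrose in product, i.e. 687×0.215 = (1−0.255)·H·0.435.
H = 147.7/(0.435×0.745) = 455.77 kg/s.
Recycle J = 0.255×455.77 = 116.22 kg/s.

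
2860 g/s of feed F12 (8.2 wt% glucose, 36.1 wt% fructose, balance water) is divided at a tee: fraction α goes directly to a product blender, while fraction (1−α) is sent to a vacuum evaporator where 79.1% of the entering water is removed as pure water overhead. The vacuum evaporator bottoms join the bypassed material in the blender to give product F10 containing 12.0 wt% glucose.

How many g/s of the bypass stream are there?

804.4 g/s

All 2860×0.082 = 234.52 g/s of glucose reaches F10, so F10 = 234.52/0.120 = 1954.3 g/s and vapour = 905.67 g/s.
The evaporator receives (1−α)·2860 of feed at 0.557 water and removes 0.791 of that water:
0.791×0.557×(1−α)×2860 = 905.67
(1−α) = 905.67/1260.1 = 0.7187;  α = 0.2813.
Bypass flow = 0.2813×2860 = 804.41 g/s.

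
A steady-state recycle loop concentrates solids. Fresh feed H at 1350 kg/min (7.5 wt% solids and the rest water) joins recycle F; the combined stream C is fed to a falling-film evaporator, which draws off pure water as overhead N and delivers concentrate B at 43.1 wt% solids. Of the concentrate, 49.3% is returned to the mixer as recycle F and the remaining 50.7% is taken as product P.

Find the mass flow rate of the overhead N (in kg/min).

Overall solids balance (none leaves overhead): solids in fresh feed = solids in product, i.e. 1350×0.075 = (1−0.493)·B·0.431.
B = 101.25/(0.431×0.507) = 463.35 kg/min.
Recycle F = 0.493×463.35 = 228.43 kg/min.
Combined feed C = 1350 + 228.43 = 1578.4 kg/min.
Overhead N = C − B = 1578.4 − 463.35 = 1115.1 kg/min.

1115 kg/min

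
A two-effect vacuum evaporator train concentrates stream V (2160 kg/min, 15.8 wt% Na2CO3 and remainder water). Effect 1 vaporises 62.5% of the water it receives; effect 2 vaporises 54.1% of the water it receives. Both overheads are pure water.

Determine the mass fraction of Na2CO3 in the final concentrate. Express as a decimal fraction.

water in feed = 2160×0.842 = 1818.7 kg/min.
After stage 1: water left = (1−0.625)×1818.7 = 682.02; stream total = 1023.3 kg/min.
After stage 2: water left = (1−0.541)×682.02 = 313.05; final concentrate = 654.33 kg/min.
Na2CO3 fraction = 341.28/654.33 = 0.522.

0.522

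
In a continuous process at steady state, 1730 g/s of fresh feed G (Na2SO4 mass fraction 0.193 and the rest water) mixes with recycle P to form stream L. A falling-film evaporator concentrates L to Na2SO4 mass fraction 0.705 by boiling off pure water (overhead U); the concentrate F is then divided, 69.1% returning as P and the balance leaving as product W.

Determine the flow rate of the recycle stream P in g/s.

Overall Na2SO4 balance (none leaves overhead): Na2SO4 in fresh feed = Na2SO4 in product, i.e. 1730×0.193 = (1−0.691)·F·0.705.
F = 333.89/(0.705×0.309) = 1532.7 g/s.
Recycle P = 0.691×1532.7 = 1059.1 g/s.

1059 g/s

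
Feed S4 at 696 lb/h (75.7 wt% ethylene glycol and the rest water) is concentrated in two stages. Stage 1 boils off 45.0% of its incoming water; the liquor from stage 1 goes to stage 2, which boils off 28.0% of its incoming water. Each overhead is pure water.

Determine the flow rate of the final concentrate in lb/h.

593.8 lb/h

water in feed = 696×0.243 = 169.13 lb/h.
After stage 1: water left = (1−0.450)×169.13 = 93.02; stream total = 619.89 lb/h.
After stage 2: water left = (1−0.280)×93.02 = 66.975; final concentrate = 593.85 lb/h.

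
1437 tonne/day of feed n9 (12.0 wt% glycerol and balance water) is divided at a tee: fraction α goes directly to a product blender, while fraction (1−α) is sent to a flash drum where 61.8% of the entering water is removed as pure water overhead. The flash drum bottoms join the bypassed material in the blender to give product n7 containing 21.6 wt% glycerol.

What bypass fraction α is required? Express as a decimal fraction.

All 1437×0.120 = 172.44 tonne/day of glycerol reaches n7, so n7 = 172.44/0.216 = 798.33 tonne/day and vapour = 638.67 tonne/day.
The evaporator receives (1−α)·1437 of feed at 0.880 water and removes 0.618 of that water:
0.618×0.880×(1−α)×1437 = 638.67
(1−α) = 638.67/781.5 = 0.8172;  α = 0.1828.

0.183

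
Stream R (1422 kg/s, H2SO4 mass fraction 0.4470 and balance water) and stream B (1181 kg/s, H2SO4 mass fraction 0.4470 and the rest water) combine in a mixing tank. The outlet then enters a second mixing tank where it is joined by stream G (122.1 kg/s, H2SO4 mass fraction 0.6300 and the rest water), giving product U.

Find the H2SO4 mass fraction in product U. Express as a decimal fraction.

0.4552

Overall, product flow = 2725.1 kg/s.
H2SO4 in = 1422×0.447 + 1181×0.447 + 122.1×0.630 = 1240.5 kg/s.
H2SO4 fraction in U = 0.4552.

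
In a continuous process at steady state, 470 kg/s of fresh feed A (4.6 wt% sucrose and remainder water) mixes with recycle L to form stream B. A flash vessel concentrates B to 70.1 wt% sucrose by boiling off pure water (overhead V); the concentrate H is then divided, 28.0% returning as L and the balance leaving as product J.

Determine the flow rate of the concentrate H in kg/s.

Overall sucrose balance (none leaves overhead): sucrose in fresh feed = sucrose in product, i.e. 470×0.046 = (1−0.280)·H·0.701.
H = 21.62/(0.701×0.720) = 42.836 kg/s.

42.84 kg/s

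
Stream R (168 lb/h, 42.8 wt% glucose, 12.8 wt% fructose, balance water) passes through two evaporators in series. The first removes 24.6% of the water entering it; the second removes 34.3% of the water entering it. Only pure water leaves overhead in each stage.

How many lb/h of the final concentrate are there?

water in feed = 168×0.444 = 74.592 lb/h.
After stage 1: water left = (1−0.246)×74.592 = 56.242; stream total = 149.65 lb/h.
After stage 2: water left = (1−0.343)×56.242 = 36.951; final concentrate = 130.36 lb/h.

130.4 lb/h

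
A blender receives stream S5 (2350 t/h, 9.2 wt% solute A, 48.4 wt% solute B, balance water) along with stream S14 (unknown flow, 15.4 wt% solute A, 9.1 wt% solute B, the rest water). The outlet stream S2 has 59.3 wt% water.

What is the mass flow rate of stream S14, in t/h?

Let S14 be the unknown flow. Total out = 2350 + S14.
water balance: 996.4 + 0.755·S14 = 0.593·(2350 + S14)
(0.755 − 0.593)·S14 = 0.593×2350 − 996.4 = 397.15
S14 = 397.15 / 0.162 = 2451.5 t/h

2452 t/h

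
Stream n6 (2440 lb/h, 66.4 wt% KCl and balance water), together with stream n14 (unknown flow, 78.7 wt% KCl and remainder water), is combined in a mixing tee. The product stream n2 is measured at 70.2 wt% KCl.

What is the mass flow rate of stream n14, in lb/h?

Let n14 be the unknown flow. Total out = 2440 + n14.
KCl balance: 1620.2 + 0.787·n14 = 0.702·(2440 + n14)
(0.787 − 0.702)·n14 = 0.702×2440 − 1620.2 = 92.72
n14 = 92.72 / 0.085 = 1090.8 lb/h

1091 lb/h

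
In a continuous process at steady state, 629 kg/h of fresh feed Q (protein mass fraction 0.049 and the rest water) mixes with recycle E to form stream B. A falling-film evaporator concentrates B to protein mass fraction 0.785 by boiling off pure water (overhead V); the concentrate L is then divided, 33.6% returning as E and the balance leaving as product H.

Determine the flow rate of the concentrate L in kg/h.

59.13 kg/h

Overall protein balance (none leaves overhead): protein in fresh feed = protein in product, i.e. 629×0.049 = (1−0.336)·L·0.785.
L = 30.821/(0.785×0.664) = 59.13 kg/h.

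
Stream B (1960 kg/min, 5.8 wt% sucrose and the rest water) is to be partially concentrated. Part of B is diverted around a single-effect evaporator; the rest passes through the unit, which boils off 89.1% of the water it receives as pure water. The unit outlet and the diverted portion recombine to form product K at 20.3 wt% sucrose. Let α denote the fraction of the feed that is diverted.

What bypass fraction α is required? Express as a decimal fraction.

0.149

All 1960×0.058 = 113.68 kg/min of sucrose reaches K, so K = 113.68/0.203 = 560 kg/min and vapour = 1400 kg/min.
The evaporator receives (1−α)·1960 of feed at 0.942 water and removes 0.891 of that water:
0.891×0.942×(1−α)×1960 = 1400
(1−α) = 1400/1645.1 = 0.8510;  α = 0.1490.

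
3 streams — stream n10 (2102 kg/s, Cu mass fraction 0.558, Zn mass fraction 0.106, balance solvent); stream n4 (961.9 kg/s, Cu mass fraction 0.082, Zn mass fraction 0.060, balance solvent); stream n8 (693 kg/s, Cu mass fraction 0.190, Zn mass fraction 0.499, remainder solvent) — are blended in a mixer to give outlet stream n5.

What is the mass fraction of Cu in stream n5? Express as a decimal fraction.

Total flow out = 2102 + 961.9 + 693 = 3756.9 kg/s.
Cu in = 2102×0.558 + 961.9×0.082 + 693×0.190 = 1383.5 kg/s.
Cu mass fraction in n5 = 1383.5/3756.9 = 0.368.

0.368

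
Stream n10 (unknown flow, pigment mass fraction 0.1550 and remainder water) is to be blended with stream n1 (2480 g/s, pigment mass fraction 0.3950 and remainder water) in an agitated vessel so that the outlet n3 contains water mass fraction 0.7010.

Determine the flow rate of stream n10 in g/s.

1653 g/s

Let n10 be the unknown flow. Total out = 2480 + n10.
water balance: 1500.4 + 0.845·n10 = 0.701·(2480 + n10)
(0.845 − 0.701)·n10 = 0.701×2480 − 1500.4 = 238.08
n10 = 238.08 / 0.144 = 1653.3 g/s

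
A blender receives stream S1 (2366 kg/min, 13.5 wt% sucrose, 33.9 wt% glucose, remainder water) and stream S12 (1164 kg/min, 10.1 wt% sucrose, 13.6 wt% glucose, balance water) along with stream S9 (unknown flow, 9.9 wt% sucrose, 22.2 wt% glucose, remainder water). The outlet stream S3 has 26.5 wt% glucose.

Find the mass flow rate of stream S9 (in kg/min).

Let S9 be the unknown flow. Total out = 3530 + S9.
glucose balance: 960.38 + 0.222·S9 = 0.265·(3530 + S9)
(0.222 − 0.265)·S9 = 0.265×3530 − 960.38 = -24.928
S9 = -24.928 / -0.043 = 579.72 kg/min

579.7 kg/min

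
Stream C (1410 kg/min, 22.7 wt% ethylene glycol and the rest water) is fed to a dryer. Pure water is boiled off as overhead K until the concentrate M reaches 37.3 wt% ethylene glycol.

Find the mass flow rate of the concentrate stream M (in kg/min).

ethylene glycol is conserved: 1410×0.227 = 320.07 kg/min all reports to the concentrate.
Concentrate = 320.07/(target fraction) = 858.1 kg/min.

858.1 kg/min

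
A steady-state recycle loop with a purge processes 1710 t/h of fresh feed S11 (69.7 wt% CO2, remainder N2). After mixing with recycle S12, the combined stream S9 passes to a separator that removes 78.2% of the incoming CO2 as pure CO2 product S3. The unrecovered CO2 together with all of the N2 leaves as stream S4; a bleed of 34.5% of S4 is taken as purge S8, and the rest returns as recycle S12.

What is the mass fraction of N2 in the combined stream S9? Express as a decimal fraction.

N2 enters only via S11 and leaves only via the purge: 1710×0.303 = 0.345×(N2 in S4), and the separator passes all N2, so N2 in S9 = N2 in S4 = 1501.8 t/h.
CO2 in S9: m_A = 1710×0.697 + (1−0.345)·(1−0.782)·m_A, so m_A = 1191.9/0.8572 = 1390.4 t/h.
S9 = 1390.4 + 1501.8 = 2892.2 t/h.
N2 fraction in S9 = 1501.8/2892.2 = 0.519.

0.519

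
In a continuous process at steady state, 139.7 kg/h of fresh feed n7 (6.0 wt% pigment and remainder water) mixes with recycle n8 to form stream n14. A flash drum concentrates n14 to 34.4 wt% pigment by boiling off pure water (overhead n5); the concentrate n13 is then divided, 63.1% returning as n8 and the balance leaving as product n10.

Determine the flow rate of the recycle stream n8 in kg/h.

41.67 kg/h

Overall pigment balance (none leaves overhead): pigment in fresh feed = pigment in product, i.e. 139.7×0.060 = (1−0.631)·n13·0.344.
n13 = 8.382/(0.344×0.369) = 66.033 kg/h.
Recycle n8 = 0.631×66.033 = 41.667 kg/h.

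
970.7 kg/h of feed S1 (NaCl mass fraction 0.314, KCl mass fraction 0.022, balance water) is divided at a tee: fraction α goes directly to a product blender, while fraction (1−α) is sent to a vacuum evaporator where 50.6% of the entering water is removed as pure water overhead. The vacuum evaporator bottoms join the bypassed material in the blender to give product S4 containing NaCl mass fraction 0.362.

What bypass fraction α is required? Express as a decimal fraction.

All 970.7×0.314 = 304.8 kg/h of NaCl reaches S4, so S4 = 304.8/0.362 = 841.99 kg/h and vapour = 128.71 kg/h.
The evaporator receives (1−α)·970.7 of feed at 0.664 water and removes 0.506 of that water:
0.506×0.664×(1−α)×970.7 = 128.71
(1−α) = 128.71/326.14 = 0.3947;  α = 0.6053.

0.605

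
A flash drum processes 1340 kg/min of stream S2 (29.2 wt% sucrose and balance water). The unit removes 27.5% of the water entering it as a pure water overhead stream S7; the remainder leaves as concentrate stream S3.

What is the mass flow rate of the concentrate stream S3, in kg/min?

water entering = 1340×0.708 = 948.72 kg/min; overhead removed = 0.275×948.72 = 260.9 kg/min.
Concentrate = 1340 − 260.9 = 1079.1 kg/min.

1079 kg/min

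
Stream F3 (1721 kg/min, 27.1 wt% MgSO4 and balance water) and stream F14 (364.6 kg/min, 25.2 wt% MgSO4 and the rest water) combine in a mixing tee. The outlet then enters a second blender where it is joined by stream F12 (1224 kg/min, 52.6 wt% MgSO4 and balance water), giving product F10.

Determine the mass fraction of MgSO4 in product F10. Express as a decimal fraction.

Overall, product flow = 3309.6 kg/min.
MgSO4 in = 1721×0.271 + 364.6×0.252 + 1224×0.526 = 1202.1 kg/min.
MgSO4 fraction in F10 = 0.3632.

0.3632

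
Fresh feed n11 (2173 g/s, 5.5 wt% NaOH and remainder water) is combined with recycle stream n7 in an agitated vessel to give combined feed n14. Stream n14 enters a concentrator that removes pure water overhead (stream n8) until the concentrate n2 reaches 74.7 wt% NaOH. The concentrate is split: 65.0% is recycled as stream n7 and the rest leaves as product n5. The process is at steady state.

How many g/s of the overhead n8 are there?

2013 g/s

Overall NaOH balance (none leaves overhead): NaOH in fresh feed = NaOH in product, i.e. 2173×0.055 = (1−0.650)·n2·0.747.
n2 = 119.52/(0.747×0.350) = 457.12 g/s.
Recycle n7 = 0.650×457.12 = 297.13 g/s.
Combined feed n14 = 2173 + 297.13 = 2470.1 g/s.
Overhead n8 = n14 − n2 = 2470.1 − 457.12 = 2013 g/s.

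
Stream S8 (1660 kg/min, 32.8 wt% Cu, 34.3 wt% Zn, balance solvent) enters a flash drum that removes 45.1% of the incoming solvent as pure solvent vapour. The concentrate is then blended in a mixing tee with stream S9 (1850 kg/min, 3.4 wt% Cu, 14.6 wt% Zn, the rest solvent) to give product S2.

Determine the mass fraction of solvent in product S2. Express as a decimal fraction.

0.557

Vapour removed = 0.451×0.329×1660 = 246.31 kg/min; concentrate = 1413.7 kg/min.
solvent reaching the mixer = 299.83 (from concentrate) + 1850×0.820 = 1816.8 kg/min.
Product flow = 1413.7 + 1850 = 3263.7 kg/min; solvent fraction = 0.557.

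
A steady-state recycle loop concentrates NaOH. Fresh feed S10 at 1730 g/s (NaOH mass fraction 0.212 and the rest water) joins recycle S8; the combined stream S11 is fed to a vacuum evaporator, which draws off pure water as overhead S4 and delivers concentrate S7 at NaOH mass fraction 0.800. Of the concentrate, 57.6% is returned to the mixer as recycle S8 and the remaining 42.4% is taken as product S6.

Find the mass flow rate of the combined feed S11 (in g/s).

2353 g/s

Overall NaOH balance (none leaves overhead): NaOH in fresh feed = NaOH in product, i.e. 1730×0.212 = (1−0.576)·S7·0.800.
S7 = 366.76/(0.800×0.424) = 1081.2 g/s.
Recycle S8 = 0.576×1081.2 = 622.8 g/s.
Combined feed S11 = 1730 + 622.8 = 2352.8 g/s.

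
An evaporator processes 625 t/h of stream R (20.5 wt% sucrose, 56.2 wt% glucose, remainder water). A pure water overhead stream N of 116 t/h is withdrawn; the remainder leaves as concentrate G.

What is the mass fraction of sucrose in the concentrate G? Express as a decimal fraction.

sucrose is not removed: 625×0.205 = 128.12 t/h of sucrose enters G.
Concentrate = 625 − 116 = 509 t/h.
Mass fraction = 128.12/509 = 0.252.

0.252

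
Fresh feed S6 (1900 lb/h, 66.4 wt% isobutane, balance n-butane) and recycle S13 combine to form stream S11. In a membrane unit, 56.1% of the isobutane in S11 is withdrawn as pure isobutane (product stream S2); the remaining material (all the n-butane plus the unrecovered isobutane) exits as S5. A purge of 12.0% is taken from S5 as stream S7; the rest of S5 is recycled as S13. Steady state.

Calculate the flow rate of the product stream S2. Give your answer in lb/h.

1153 lb/h

isobutane in S11: m_A = 1900×0.664 + (1−0.120)·(1−0.561)·m_A, so m_A = 1261.6/0.6137 = 2055.8 lb/h.
Product S2 = 0.561×2055.8 = 1153.3 lb/h.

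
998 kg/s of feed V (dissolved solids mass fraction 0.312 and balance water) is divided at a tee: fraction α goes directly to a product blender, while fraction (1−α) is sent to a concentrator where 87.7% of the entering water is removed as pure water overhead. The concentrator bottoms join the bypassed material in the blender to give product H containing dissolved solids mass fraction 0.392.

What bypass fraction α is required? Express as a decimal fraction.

All 998×0.312 = 311.38 kg/s of dissolved solids reaches H, so H = 311.38/0.392 = 794.33 kg/s and vapour = 203.67 kg/s.
The evaporator receives (1−α)·998 of feed at 0.688 water and removes 0.877 of that water:
0.877×0.688×(1−α)×998 = 203.67
(1−α) = 203.67/602.17 = 0.3382;  α = 0.6618.

0.662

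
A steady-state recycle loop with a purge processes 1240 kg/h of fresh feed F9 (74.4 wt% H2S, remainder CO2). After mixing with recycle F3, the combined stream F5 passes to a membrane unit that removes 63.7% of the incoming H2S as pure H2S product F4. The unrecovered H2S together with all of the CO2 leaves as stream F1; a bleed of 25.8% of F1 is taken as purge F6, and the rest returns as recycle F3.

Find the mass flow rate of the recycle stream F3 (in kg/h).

1253 kg/h

CO2 enters only via F9 and leaves only via the purge: 1240×0.256 = 0.258×(CO2 in F1), and the membrane unit passes all CO2, so CO2 in F5 = CO2 in F1 = 1230.4 kg/h.
H2S in F5: m_A = 1240×0.744 + (1−0.258)·(1−0.637)·m_A, so m_A = 922.56/0.7307 = 1262.6 kg/h.
F1 = (1−0.637)×1262.6 + 1230.4 = 1688.7 kg/h.
Recycle F3 = (1−0.258)×1688.7 = 1253 kg/h.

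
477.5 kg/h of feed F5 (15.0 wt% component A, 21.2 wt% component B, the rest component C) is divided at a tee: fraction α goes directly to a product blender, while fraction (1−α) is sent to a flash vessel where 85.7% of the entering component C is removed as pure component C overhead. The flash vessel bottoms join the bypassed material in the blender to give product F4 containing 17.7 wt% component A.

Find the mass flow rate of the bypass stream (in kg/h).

All 477.5×0.150 = 71.625 kg/h of component A reaches F4, so F4 = 71.625/0.177 = 404.66 kg/h and vapour = 72.839 kg/h.
The evaporator receives (1−α)·477.5 of feed at 0.638 component C and removes 0.857 of that component C:
0.857×0.638×(1−α)×477.5 = 72.839
(1−α) = 72.839/261.08 = 0.2790;  α = 0.7210.
Bypass flow = 0.7210×477.5 = 344.28 kg/h.

344.3 kg/h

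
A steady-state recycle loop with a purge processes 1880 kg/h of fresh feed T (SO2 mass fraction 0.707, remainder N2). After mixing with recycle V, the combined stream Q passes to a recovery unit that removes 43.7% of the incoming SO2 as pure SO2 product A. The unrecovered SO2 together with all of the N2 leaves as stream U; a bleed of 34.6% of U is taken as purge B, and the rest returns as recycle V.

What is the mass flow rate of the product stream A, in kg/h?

919.3 kg/h

SO2 in Q: m_A = 1880×0.707 + (1−0.346)·(1−0.437)·m_A, so m_A = 1329.2/0.6318 = 2103.8 kg/h.
Product A = 0.437×2103.8 = 919.35 kg/h.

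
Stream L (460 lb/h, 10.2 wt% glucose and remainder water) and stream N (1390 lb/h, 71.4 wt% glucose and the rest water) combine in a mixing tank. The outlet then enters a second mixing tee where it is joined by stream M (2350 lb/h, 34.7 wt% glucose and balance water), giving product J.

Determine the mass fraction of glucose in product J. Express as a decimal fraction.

0.442

Overall, product flow = 4200 lb/h.
glucose in = 460×0.102 + 1390×0.714 + 2350×0.347 = 1854.8 lb/h.
glucose fraction in J = 0.442.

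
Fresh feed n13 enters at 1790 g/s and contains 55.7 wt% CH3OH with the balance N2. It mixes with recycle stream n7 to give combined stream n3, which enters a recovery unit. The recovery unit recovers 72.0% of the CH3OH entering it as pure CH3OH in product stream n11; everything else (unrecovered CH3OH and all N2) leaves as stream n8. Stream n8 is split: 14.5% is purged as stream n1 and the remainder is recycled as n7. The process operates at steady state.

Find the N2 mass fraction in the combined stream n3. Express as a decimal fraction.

0.807

N2 enters only via n13 and leaves only via the purge: 1790×0.443 = 0.145×(N2 in n8), and the recovery unit passes all N2, so N2 in n3 = N2 in n8 = 5468.8 g/s.
CH3OH in n3: m_A = 1790×0.557 + (1−0.145)·(1−0.720)·m_A, so m_A = 997.03/0.7606 = 1310.8 g/s.
n3 = 1310.8 + 5468.8 = 6779.6 g/s.
N2 fraction in n3 = 5468.8/6779.6 = 0.807.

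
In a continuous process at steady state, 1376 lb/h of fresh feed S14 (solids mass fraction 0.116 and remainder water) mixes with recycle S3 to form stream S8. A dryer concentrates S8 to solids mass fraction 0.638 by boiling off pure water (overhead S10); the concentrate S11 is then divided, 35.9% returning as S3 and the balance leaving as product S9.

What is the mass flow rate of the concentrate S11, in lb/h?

Overall solids balance (none leaves overhead): solids in fresh feed = solids in product, i.e. 1376×0.116 = (1−0.359)·S11·0.638.
S11 = 159.62/(0.638×0.641) = 390.3 lb/h.

390.3 lb/h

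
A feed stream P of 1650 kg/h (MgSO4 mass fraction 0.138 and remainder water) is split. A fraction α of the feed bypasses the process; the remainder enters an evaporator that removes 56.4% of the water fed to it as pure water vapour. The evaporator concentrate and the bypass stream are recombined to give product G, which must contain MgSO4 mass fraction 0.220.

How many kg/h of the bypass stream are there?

All 1650×0.138 = 227.7 kg/h of MgSO4 reaches G, so G = 227.7/0.220 = 1035 kg/h and vapour = 615 kg/h.
The evaporator receives (1−α)·1650 of feed at 0.862 water and removes 0.564 of that water:
0.564×0.862×(1−α)×1650 = 615
(1−α) = 615/802.18 = 0.7667;  α = 0.2333.
Bypass flow = 0.2333×1650 = 385.01 kg/h.

385 kg/h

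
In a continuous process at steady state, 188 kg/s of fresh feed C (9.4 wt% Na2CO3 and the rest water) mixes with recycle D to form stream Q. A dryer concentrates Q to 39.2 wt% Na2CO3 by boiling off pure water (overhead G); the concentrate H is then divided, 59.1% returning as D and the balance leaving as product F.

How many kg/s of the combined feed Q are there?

Overall Na2CO3 balance (none leaves overhead): Na2CO3 in fresh feed = Na2CO3 in product, i.e. 188×0.094 = (1−0.591)·H·0.392.
H = 17.672/(0.392×0.409) = 110.22 kg/s.
Recycle D = 0.591×110.22 = 65.142 kg/s.
Combined feed Q = 188 + 65.142 = 253.14 kg/s.

253.1 kg/s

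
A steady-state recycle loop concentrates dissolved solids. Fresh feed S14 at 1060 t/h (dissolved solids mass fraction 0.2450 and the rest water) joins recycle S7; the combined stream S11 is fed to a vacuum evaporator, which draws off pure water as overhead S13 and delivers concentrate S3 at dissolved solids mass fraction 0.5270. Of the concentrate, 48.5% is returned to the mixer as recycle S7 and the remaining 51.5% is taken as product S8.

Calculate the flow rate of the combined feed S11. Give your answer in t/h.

Overall dissolved solids balance (none leaves overhead): dissolved solids in fresh feed = dissolved solids in product, i.e. 1060×0.245 = (1−0.485)·S3·0.527.
S3 = 259.7/(0.527×0.515) = 956.87 t/h.
Recycle S7 = 0.485×956.87 = 464.08 t/h.
Combined feed S11 = 1060 + 464.08 = 1524.1 t/h.

1524 t/h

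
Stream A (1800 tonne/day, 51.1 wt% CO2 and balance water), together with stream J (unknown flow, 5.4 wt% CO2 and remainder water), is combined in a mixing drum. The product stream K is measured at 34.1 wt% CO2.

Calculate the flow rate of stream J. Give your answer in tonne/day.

1066 tonne/day

Let J be the unknown flow. Total out = 1800 + J.
CO2 balance: 919.8 + 0.054·J = 0.341·(1800 + J)
(0.054 − 0.341)·J = 0.341×1800 − 919.8 = -306
J = -306 / -0.287 = 1066.2 tonne/day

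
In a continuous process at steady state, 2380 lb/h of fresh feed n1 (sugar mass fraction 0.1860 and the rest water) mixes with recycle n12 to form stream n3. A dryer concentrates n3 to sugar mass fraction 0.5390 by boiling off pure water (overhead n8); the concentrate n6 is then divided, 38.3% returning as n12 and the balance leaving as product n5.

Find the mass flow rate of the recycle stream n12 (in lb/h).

509.8 lb/h

Overall sugar balance (none leaves overhead): sugar in fresh feed = sugar in product, i.e. 2380×0.186 = (1−0.383)·n6·0.539.
n6 = 442.68/(0.539×0.617) = 1331.1 lb/h.
Recycle n12 = 0.383×1331.1 = 509.82 lb/h.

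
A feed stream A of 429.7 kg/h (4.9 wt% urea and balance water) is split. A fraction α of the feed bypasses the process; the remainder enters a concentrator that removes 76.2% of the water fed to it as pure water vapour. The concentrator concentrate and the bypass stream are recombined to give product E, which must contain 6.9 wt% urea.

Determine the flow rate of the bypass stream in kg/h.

All 429.7×0.049 = 21.055 kg/h of urea reaches E, so E = 21.055/0.069 = 305.15 kg/h and vapour = 124.55 kg/h.
The evaporator receives (1−α)·429.7 of feed at 0.951 water and removes 0.762 of that water:
0.762×0.951×(1−α)×429.7 = 124.55
(1−α) = 124.55/311.39 = 0.4000;  α = 0.6000.
Bypass flow = 0.6000×429.7 = 257.83 kg/h.

257.8 kg/h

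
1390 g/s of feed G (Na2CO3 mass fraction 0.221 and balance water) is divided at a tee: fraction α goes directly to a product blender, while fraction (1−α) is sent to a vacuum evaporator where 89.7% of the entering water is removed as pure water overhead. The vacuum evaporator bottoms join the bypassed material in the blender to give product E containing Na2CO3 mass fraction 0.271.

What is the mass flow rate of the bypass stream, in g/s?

1023 g/s

All 1390×0.221 = 307.19 g/s of Na2CO3 reaches E, so E = 307.19/0.271 = 1133.5 g/s and vapour = 256.46 g/s.
The evaporator receives (1−α)·1390 of feed at 0.779 water and removes 0.897 of that water:
0.897×0.779×(1−α)×1390 = 256.46
(1−α) = 256.46/971.28 = 0.2640;  α = 0.7360.
Bypass flow = 0.7360×1390 = 1023 g/s.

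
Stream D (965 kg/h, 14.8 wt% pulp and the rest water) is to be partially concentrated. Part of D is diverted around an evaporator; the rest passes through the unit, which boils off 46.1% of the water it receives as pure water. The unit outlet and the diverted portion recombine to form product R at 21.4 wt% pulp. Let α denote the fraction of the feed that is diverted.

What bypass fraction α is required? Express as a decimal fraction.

0.215

All 965×0.148 = 142.82 kg/h of pulp reaches R, so R = 142.82/0.214 = 667.38 kg/h and vapour = 297.62 kg/h.
The evaporator receives (1−α)·965 of feed at 0.852 water and removes 0.461 of that water:
0.461×0.852×(1−α)×965 = 297.62
(1−α) = 297.62/379.02 = 0.7852;  α = 0.2148.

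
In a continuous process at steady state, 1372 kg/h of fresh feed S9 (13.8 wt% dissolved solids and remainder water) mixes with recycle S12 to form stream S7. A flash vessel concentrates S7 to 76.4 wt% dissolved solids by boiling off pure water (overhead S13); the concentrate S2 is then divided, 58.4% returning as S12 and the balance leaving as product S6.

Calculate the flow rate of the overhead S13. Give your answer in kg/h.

1124 kg/h

Overall dissolved solids balance (none leaves overhead): dissolved solids in fresh feed = dissolved solids in product, i.e. 1372×0.138 = (1−0.584)·S2·0.764.
S2 = 189.34/(0.764×0.416) = 595.73 kg/h.
Recycle S12 = 0.584×595.73 = 347.9 kg/h.
Combined feed S7 = 1372 + 347.9 = 1719.9 kg/h.
Overhead S13 = S7 − S2 = 1719.9 − 595.73 = 1124.2 kg/h.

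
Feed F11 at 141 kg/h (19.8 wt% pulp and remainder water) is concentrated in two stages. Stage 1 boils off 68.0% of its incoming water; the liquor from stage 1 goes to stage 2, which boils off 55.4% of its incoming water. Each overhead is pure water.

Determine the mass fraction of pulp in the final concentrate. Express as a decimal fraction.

0.6337

water in feed = 141×0.802 = 113.08 kg/h.
After stage 1: water left = (1−0.680)×113.08 = 36.186; stream total = 64.104 kg/h.
After stage 2: water left = (1−0.554)×36.186 = 16.139; final concentrate = 44.057 kg/h.
pulp fraction = 27.918/44.057 = 0.6337.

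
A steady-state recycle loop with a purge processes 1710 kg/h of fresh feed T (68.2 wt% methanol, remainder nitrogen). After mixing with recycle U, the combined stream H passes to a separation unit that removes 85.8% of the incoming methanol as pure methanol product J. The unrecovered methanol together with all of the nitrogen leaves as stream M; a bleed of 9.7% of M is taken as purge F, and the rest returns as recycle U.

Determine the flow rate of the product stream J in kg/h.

1148 kg/h

methanol in H: m_A = 1710×0.682 + (1−0.097)·(1−0.858)·m_A, so m_A = 1166.2/0.8718 = 1337.8 kg/h.
Product J = 0.858×1337.8 = 1147.8 kg/h.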